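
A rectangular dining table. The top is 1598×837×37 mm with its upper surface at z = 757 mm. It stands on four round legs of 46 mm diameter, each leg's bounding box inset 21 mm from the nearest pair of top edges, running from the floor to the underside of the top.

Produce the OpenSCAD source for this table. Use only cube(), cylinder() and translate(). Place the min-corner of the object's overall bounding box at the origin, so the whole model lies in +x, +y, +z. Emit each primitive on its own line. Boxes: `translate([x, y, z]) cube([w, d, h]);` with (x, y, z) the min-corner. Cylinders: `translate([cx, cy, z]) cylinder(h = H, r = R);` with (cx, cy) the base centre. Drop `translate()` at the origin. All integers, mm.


// leg_h = 757 - 37 = 720
translate([0, 0, 720]) cube([1598, 837, 37]);
translate([44, 44, 0]) cylinder(h = 720, r = 23);
translate([1554, 44, 0]) cylinder(h = 720, r = 23);
translate([44, 793, 0]) cylinder(h = 720, r = 23);
translate([1554, 793, 0]) cylinder(h = 720, r = 23);


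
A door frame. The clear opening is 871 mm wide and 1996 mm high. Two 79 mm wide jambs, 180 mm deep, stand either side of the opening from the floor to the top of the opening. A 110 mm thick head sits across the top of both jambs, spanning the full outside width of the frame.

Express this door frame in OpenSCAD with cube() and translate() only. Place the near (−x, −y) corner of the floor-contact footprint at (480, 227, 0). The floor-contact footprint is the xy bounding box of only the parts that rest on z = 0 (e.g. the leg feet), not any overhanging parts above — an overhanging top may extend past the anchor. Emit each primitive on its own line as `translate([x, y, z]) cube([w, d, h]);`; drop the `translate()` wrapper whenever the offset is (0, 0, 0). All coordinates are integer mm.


translate([480, 227, 0]) cube([79, 180, 1996]);
translate([1430, 227, 0]) cube([79, 180, 1996]);
translate([480, 227, 1996]) cube([1029, 180, 110]);


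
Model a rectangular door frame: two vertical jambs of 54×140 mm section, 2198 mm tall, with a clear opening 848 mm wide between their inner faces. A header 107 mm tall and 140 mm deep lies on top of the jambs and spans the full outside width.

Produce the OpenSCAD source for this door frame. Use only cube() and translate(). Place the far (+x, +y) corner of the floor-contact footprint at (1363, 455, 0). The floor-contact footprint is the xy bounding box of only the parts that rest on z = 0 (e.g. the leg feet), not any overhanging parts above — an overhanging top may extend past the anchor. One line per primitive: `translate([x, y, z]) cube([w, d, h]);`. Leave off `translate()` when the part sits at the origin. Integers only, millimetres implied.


translate([407, 315, 0]) cube([54, 140, 2198]);
translate([1309, 315, 0]) cube([54, 140, 2198]);
translate([407, 315, 2198]) cube([956, 140, 107]);


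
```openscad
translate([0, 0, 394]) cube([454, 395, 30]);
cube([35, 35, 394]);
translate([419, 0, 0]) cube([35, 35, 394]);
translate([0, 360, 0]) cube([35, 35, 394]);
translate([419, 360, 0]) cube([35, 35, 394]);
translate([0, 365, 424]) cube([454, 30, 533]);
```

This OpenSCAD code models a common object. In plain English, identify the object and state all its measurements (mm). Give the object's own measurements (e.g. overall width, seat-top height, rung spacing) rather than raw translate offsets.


A chair. The seat is a 454×395×30 mm slab with its top at z = 424 mm, on four 35×35 mm corner legs (flush with the seat edges, standing on z = 0). A flat backrest 30 mm thick, 533 mm tall, spans the full seat width and rises from the seat top along its +y edge, rear face flush with the rear of the seat.


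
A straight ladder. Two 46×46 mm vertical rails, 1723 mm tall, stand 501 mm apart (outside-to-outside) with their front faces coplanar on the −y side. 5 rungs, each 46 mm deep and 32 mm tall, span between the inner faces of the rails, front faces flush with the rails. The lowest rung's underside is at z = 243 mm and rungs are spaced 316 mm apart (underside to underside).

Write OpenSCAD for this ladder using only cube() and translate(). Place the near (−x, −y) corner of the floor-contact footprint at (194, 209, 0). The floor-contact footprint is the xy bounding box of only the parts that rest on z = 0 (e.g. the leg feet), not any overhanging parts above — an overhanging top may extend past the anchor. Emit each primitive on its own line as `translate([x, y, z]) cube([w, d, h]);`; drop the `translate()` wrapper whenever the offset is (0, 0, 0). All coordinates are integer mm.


translate([194, 209, 0]) cube([46, 46, 1723]);
translate([649, 209, 0]) cube([46, 46, 1723]);
translate([240, 209, 243]) cube([409, 46, 32]);
translate([240, 209, 559]) cube([409, 46, 32]);
translate([240, 209, 875]) cube([409, 46, 32]);
translate([240, 209, 1191]) cube([409, 46, 32]);
translate([240, 209, 1507]) cube([409, 46, 32]);


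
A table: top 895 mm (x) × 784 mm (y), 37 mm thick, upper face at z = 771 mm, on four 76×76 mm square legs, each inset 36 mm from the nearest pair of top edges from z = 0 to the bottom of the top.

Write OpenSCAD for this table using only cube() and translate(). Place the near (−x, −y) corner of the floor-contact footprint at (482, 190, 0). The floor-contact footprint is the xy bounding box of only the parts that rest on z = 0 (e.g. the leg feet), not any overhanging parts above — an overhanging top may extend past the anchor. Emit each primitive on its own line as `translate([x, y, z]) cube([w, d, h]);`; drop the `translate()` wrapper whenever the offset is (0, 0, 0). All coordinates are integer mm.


translate([446, 154, 734]) cube([895, 784, 37]);
translate([482, 190, 0]) cube([76, 76, 734]);
translate([1229, 190, 0]) cube([76, 76, 734]);
translate([482, 826, 0]) cube([76, 76, 734]);
translate([1229, 826, 0]) cube([76, 76, 734]);


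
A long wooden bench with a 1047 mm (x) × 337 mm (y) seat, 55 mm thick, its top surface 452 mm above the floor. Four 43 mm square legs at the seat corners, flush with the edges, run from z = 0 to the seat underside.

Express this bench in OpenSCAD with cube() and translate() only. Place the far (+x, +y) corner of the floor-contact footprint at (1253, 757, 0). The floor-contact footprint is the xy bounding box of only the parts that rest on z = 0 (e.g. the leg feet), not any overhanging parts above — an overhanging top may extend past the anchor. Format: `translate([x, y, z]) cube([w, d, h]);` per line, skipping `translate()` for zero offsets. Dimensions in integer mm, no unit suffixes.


// leg_h = 452 − 55 = 397
translate([206, 420, 397]) cube([1047, 337, 55]);
translate([206, 420, 0]) cube([43, 43, 397]);
translate([206, 714, 0]) cube([43, 43, 397]);
translate([1210, 420, 0]) cube([43, 43, 397]);
translate([1210, 714, 0]) cube([43, 43, 397]);


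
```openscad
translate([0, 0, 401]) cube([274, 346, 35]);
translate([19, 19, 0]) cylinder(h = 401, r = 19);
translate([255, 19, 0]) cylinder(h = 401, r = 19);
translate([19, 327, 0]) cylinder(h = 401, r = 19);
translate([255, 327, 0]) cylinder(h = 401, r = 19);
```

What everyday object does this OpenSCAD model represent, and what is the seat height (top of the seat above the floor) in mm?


A stool. The seat height is 436 mm.

A 274×346×35 slab at z = 401 on four corner cylinders — a stool. The seat top is 401 + 35 = 436 mm.


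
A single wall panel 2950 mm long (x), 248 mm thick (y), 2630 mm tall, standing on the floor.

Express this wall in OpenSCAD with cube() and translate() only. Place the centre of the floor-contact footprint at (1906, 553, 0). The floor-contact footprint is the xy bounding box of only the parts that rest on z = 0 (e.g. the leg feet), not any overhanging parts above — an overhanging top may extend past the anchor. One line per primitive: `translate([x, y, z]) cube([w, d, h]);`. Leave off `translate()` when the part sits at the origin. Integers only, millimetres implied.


translate([431, 429, 0]) cube([2950, 248, 2630]);


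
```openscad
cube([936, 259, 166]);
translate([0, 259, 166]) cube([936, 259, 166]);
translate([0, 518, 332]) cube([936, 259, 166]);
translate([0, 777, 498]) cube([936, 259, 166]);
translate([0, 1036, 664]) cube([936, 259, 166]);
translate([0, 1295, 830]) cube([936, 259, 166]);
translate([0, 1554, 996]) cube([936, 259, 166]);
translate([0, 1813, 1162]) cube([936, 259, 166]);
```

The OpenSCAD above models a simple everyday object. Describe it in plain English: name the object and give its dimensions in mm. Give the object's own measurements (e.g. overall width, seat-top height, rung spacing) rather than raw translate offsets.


A straight staircase of 8 solid steps. Each step is 936 mm wide (x), 259 mm deep (y, the going) and 166 mm tall (the rise). The first step rests on the floor; each subsequent step sits one going further in +y and one rise higher in +z, directly behind and above the previous step with no overlap.


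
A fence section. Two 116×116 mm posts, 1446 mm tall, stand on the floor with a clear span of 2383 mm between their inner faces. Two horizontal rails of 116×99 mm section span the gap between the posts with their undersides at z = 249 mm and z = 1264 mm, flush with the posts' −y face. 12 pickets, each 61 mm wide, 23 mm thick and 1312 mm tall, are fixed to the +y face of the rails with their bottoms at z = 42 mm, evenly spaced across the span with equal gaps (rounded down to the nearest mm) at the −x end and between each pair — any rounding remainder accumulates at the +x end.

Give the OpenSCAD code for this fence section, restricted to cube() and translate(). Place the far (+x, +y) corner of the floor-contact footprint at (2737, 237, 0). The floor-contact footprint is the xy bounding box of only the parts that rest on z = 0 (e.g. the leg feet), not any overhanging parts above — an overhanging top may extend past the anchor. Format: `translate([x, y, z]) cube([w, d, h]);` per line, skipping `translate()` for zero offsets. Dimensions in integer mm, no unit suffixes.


translate([122, 121, 0]) cube([116, 116, 1446]);
translate([2621, 121, 0]) cube([116, 116, 1446]);
translate([238, 121, 249]) cube([2383, 116, 99]);
translate([238, 121, 1264]) cube([2383, 116, 99]);
translate([365, 237, 42]) cube([61, 23, 1312]);
translate([553, 237, 42]) cube([61, 23, 1312]);
translate([741, 237, 42]) cube([61, 23, 1312]);
translate([929, 237, 42]) cube([61, 23, 1312]);
translate([1117, 237, 42]) cube([61, 23, 1312]);
translate([1305, 237, 42]) cube([61, 23, 1312]);
translate([1493, 237, 42]) cube([61, 23, 1312]);
translate([1681, 237, 42]) cube([61, 23, 1312]);
translate([1869, 237, 42]) cube([61, 23, 1312]);
translate([2057, 237, 42]) cube([61, 23, 1312]);
translate([2245, 237, 42]) cube([61, 23, 1312]);
translate([2433, 237, 42]) cube([61, 23, 1312]);


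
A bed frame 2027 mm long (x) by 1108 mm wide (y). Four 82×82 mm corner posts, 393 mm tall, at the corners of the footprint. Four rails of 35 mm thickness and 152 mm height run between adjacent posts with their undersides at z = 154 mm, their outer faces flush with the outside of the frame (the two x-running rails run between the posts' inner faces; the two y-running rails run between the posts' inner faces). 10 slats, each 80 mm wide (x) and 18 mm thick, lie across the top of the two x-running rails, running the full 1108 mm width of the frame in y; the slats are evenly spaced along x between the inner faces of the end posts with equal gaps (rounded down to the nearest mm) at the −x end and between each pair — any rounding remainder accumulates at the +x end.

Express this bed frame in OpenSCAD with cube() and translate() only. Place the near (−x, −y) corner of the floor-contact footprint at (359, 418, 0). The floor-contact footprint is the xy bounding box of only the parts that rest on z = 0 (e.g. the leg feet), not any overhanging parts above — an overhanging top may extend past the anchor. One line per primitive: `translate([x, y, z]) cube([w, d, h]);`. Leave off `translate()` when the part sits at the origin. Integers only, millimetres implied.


translate([359, 418, 0]) cube([82, 82, 393]);
translate([359, 1444, 0]) cube([82, 82, 393]);
translate([2304, 418, 0]) cube([82, 82, 393]);
translate([2304, 1444, 0]) cube([82, 82, 393]);
translate([441, 418, 154]) cube([1863, 35, 152]);
translate([441, 1491, 154]) cube([1863, 35, 152]);
translate([359, 500, 154]) cube([35, 944, 152]);
translate([2351, 500, 154]) cube([35, 944, 152]);
translate([537, 418, 306]) cube([80, 1108, 18]);
translate([713, 418, 306]) cube([80, 1108, 18]);
translate([889, 418, 306]) cube([80, 1108, 18]);
translate([1065, 418, 306]) cube([80, 1108, 18]);
translate([1241, 418, 306]) cube([80, 1108, 18]);
translate([1417, 418, 306]) cube([80, 1108, 18]);
translate([1593, 418, 306]) cube([80, 1108, 18]);
translate([1769, 418, 306]) cube([80, 1108, 18]);
translate([1945, 418, 306]) cube([80, 1108, 18]);
translate([2121, 418, 306]) cube([80, 1108, 18]);


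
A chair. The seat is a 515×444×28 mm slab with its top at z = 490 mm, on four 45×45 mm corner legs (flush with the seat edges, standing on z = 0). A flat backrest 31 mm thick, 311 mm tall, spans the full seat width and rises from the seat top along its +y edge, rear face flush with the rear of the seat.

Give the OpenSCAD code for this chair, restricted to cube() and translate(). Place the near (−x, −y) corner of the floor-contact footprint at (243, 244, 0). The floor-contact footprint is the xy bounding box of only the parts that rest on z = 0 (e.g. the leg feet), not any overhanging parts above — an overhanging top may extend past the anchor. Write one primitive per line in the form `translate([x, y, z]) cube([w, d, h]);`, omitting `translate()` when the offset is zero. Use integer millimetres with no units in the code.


translate([243, 244, 462]) cube([515, 444, 28]);
translate([243, 244, 0]) cube([45, 45, 462]);
translate([713, 244, 0]) cube([45, 45, 462]);
translate([243, 643, 0]) cube([45, 45, 462]);
translate([713, 643, 0]) cube([45, 45, 462]);
translate([243, 657, 490]) cube([515, 31, 311]);


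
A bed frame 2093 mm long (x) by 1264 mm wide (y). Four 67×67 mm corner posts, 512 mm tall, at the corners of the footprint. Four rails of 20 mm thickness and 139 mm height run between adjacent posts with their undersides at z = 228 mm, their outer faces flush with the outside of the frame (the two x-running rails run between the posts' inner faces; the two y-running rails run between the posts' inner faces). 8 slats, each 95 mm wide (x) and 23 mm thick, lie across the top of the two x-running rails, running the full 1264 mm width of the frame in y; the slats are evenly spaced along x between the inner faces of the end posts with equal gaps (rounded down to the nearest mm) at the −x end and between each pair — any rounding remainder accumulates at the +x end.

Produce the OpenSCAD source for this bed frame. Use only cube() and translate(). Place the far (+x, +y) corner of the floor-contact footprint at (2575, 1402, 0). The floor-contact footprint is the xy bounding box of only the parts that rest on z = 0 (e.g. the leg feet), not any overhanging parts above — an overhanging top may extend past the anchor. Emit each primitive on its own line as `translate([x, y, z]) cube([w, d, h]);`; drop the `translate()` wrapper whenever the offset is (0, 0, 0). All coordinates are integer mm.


translate([482, 138, 0]) cube([67, 67, 512]);
translate([482, 1335, 0]) cube([67, 67, 512]);
translate([2508, 138, 0]) cube([67, 67, 512]);
translate([2508, 1335, 0]) cube([67, 67, 512]);
translate([549, 138, 228]) cube([1959, 20, 139]);
translate([549, 1382, 228]) cube([1959, 20, 139]);
translate([482, 205, 228]) cube([20, 1130, 139]);
translate([2555, 205, 228]) cube([20, 1130, 139]);
translate([682, 138, 367]) cube([95, 1264, 23]);
translate([910, 138, 367]) cube([95, 1264, 23]);
translate([1138, 138, 367]) cube([95, 1264, 23]);
translate([1366, 138, 367]) cube([95, 1264, 23]);
translate([1594, 138, 367]) cube([95, 1264, 23]);
translate([1822, 138, 367]) cube([95, 1264, 23]);
translate([2050, 138, 367]) cube([95, 1264, 23]);
translate([2278, 138, 367]) cube([95, 1264, 23]);


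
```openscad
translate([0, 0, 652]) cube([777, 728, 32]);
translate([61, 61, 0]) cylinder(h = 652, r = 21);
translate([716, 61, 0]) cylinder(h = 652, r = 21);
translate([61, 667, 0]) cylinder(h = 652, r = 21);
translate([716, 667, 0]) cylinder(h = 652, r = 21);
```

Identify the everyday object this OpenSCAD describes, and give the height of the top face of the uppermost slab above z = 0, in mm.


A table. The table height is 684 mm.

A 777×728×32 slab sits at z = 652 on four Ø42 mm round legs — a table. The top surface is at 652 + 32 = 684 mm.


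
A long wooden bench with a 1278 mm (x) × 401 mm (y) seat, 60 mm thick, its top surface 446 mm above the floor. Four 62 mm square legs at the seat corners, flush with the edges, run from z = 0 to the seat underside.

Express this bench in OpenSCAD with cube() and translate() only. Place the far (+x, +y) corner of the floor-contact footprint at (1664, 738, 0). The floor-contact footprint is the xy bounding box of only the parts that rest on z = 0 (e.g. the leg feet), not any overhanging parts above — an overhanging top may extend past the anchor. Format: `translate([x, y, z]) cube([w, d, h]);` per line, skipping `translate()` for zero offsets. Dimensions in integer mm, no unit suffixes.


translate([386, 337, 386]) cube([1278, 401, 60]);
translate([386, 337, 0]) cube([62, 62, 386]);
translate([386, 676, 0]) cube([62, 62, 386]);
translate([1602, 337, 0]) cube([62, 62, 386]);
translate([1602, 676, 0]) cube([62, 62, 386]);


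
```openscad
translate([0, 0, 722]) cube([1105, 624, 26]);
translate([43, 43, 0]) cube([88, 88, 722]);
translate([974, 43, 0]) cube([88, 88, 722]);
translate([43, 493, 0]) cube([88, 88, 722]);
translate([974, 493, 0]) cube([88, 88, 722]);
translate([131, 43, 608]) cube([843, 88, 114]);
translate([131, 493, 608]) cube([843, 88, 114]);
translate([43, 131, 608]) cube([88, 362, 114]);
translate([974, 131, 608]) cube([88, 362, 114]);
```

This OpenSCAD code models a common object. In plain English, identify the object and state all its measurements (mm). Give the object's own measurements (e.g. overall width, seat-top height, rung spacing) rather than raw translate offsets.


A rectangular dining table. The top is 1105×624×26 mm with its upper surface at z = 748 mm. It stands on four 88×88 mm square legs, each inset 43 mm from the nearest pair of top edges, running from the floor to the underside of the top. Four apron rails, 88 mm thick and 114 mm tall, run between adjacent legs with their top edges flush with the underside of the top and their outer faces flush with the legs' outer faces.


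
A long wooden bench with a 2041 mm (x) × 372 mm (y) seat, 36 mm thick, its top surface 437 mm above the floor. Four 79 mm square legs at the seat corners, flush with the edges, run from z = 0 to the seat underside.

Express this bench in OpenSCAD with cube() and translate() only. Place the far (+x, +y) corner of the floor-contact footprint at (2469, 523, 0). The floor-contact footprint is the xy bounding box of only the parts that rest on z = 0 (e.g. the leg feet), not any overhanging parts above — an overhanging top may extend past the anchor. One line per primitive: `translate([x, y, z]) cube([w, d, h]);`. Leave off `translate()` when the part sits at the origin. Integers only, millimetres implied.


translate([428, 151, 401]) cube([2041, 372, 36]);
translate([428, 151, 0]) cube([79, 79, 401]);
translate([428, 444, 0]) cube([79, 79, 401]);
translate([2390, 151, 0]) cube([79, 79, 401]);
translate([2390, 444, 0]) cube([79, 79, 401]);


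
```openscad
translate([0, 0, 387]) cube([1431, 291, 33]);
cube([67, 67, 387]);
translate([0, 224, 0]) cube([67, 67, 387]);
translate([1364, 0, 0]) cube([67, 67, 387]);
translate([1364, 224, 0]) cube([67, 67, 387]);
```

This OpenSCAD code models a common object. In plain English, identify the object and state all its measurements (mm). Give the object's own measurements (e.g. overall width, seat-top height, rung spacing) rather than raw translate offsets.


A bench: a 1431×291 mm seat slab, 33 mm thick, top at z = 420 mm, on four 67×67 mm square legs flush with the seat corners and standing on z = 0.


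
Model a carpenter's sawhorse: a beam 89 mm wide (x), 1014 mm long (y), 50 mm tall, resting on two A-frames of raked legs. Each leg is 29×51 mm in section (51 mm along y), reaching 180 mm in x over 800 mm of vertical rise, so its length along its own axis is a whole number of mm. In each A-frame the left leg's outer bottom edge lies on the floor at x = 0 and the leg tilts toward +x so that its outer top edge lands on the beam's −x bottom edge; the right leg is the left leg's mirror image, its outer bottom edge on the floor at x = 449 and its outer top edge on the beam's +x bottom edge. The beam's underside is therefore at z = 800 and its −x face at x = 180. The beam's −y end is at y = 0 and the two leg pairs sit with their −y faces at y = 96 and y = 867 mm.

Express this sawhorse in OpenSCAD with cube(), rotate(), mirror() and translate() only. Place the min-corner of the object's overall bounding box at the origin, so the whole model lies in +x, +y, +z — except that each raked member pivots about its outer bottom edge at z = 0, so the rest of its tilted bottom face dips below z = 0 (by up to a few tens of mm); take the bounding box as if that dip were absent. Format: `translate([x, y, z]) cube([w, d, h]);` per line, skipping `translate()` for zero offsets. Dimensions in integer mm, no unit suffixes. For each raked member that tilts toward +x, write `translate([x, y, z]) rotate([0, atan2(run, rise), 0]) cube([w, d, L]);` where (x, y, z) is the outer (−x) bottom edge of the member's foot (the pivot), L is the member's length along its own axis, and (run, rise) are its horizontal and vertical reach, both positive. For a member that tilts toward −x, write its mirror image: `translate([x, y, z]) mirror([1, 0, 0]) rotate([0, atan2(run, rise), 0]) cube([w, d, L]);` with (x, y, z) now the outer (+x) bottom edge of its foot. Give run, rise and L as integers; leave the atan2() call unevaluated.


// leg length = √(180² + 800²) = 820
// right-leg outer foot x = 2·180 + 89 = 449
// beam min-corner = (180, 0, 800)
translate([180, 0, 800]) cube([89, 1014, 50]);
translate([0, 96, 0]) rotate([0, atan2(180, 800), 0]) cube([29, 51, 820]);
translate([449, 96, 0]) mirror([1, 0, 0]) rotate([0, atan2(180, 800), 0]) cube([29, 51, 820]);
translate([0, 867, 0]) rotate([0, atan2(180, 800), 0]) cube([29, 51, 820]);
translate([449, 867, 0]) mirror([1, 0, 0]) rotate([0, atan2(180, 800), 0]) cube([29, 51, 820]);


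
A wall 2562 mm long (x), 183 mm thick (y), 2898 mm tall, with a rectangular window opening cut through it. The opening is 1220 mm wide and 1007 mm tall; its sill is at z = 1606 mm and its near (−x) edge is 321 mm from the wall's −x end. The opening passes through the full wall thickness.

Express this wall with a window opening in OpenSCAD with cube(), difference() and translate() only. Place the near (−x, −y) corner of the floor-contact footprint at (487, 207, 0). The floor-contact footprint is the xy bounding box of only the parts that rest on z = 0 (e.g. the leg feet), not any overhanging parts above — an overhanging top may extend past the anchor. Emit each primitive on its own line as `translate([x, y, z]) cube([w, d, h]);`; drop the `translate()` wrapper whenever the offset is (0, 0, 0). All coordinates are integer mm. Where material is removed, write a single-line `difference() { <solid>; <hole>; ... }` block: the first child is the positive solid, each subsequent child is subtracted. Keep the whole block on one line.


difference() { translate([487, 207, 0]) cube([2562, 183, 2898]); translate([808, 207, 1606]) cube([1220, 183, 1007]); }


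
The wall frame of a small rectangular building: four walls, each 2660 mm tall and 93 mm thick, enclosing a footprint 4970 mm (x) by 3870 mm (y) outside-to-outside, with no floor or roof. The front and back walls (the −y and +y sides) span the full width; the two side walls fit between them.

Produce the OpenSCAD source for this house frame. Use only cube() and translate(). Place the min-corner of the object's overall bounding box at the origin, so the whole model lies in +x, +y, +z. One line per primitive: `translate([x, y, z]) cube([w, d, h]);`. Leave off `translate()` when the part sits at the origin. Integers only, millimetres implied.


cube([4970, 93, 2660]);
translate([0, 3777, 0]) cube([4970, 93, 2660]);
translate([0, 93, 0]) cube([93, 3684, 2660]);
translate([4877, 93, 0]) cube([93, 3684, 2660]);


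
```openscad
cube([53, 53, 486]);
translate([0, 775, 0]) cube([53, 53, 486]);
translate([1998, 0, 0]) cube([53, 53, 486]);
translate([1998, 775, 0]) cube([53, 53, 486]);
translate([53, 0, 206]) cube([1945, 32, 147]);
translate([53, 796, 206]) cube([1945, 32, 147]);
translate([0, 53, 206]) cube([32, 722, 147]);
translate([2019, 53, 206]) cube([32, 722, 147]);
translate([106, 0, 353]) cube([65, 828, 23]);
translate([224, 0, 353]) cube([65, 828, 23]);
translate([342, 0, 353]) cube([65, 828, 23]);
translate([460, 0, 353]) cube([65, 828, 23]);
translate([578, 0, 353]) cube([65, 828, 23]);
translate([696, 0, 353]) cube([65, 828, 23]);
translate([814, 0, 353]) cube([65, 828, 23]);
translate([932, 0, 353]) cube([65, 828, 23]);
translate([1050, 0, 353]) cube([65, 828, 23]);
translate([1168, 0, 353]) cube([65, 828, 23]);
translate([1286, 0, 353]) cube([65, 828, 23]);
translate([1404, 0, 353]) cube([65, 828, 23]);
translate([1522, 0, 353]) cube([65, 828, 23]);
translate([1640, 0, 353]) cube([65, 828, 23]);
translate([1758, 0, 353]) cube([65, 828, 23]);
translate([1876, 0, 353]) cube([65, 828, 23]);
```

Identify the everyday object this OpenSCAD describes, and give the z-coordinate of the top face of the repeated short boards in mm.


A bed frame. The slat-top height is 376 mm.

Four posts, four rails, and a row of slats — a bed frame. Slats sit on the rails at z = 206 + 147 = 353; with slat thickness 23, the top is 376 mm.


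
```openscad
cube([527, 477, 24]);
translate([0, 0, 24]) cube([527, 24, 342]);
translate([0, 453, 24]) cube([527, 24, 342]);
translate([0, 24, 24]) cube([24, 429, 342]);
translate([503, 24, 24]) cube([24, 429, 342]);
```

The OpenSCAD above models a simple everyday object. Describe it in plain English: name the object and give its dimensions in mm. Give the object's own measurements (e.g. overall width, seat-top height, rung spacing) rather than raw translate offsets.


An open-topped rectangular box: outside dimensions 527×477×366 mm, with a uniform wall and base thickness of 24 mm. The base is a full 527×477 slab on the floor; four walls sit on top of the base. The front and back walls (the −y and +y sides) span the full width; the two side walls fit between them.


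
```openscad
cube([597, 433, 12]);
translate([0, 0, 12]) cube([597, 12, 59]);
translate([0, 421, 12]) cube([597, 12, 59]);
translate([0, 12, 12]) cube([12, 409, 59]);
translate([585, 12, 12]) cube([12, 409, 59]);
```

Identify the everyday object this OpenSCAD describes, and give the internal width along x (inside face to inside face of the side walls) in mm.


An open box. The internal width is 573 mm.

A 597×433 base slab with four walls standing on it — an open box. The base is 597 mm wide and the walls are 12 mm thick, so the internal width is 597 − 2 × 12 = 573 mm.


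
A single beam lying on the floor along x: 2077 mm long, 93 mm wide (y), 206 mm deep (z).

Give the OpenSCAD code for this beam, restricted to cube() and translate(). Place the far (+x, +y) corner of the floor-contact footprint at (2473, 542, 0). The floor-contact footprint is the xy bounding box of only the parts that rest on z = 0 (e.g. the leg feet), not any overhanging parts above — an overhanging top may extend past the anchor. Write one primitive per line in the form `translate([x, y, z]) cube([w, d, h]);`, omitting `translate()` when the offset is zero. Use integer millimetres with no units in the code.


translate([396, 449, 0]) cube([2077, 93, 206]);


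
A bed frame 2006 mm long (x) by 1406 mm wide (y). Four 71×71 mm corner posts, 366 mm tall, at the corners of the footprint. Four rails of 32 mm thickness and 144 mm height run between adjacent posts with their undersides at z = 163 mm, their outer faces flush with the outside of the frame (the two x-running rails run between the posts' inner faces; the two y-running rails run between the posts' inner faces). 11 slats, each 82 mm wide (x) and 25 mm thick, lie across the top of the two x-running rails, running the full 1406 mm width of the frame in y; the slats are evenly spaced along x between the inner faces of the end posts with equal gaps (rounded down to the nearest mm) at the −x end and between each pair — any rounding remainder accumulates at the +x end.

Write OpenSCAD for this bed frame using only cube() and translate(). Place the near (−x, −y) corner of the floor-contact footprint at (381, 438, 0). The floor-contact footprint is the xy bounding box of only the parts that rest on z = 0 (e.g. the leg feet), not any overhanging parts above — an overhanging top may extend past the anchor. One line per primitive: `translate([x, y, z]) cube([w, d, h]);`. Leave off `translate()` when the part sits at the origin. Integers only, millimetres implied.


// slat z = rail_z + rail_h = 163 + 144 = 307
// slat gap = ⌊(1864 − 11·82) / 12⌋ = 80
translate([381, 438, 0]) cube([71, 71, 366]);
translate([381, 1773, 0]) cube([71, 71, 366]);
translate([2316, 438, 0]) cube([71, 71, 366]);
translate([2316, 1773, 0]) cube([71, 71, 366]);
translate([452, 438, 163]) cube([1864, 32, 144]);
translate([452, 1812, 163]) cube([1864, 32, 144]);
translate([381, 509, 163]) cube([32, 1264, 144]);
translate([2355, 509, 163]) cube([32, 1264, 144]);
translate([532, 438, 307]) cube([82, 1406, 25]);
translate([694, 438, 307]) cube([82, 1406, 25]);
translate([856, 438, 307]) cube([82, 1406, 25]);
translate([1018, 438, 307]) cube([82, 1406, 25]);
translate([1180, 438, 307]) cube([82, 1406, 25]);
translate([1342, 438, 307]) cube([82, 1406, 25]);
translate([1504, 438, 307]) cube([82, 1406, 25]);
translate([1666, 438, 307]) cube([82, 1406, 25]);
translate([1828, 438, 307]) cube([82, 1406, 25]);
translate([1990, 438, 307]) cube([82, 1406, 25]);
translate([2152, 438, 307]) cube([82, 1406, 25]);


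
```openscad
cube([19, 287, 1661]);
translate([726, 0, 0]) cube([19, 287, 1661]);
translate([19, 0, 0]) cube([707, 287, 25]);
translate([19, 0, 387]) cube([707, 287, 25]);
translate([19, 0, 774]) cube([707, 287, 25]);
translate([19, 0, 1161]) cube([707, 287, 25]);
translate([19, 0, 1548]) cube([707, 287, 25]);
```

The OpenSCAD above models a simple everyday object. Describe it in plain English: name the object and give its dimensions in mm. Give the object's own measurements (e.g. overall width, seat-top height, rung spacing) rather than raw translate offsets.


An open bookshelf. Two side panels, each 19 mm thick, 287 mm deep and 1661 mm tall, stand 745 mm apart (outside-to-outside). Between them sit 5 shelves, each 25 mm thick and 287 mm deep, spanning the full gap between the sides. The bottom shelf rests on the floor (its underside at z = 0) and the clear gap between one shelf's top and the next shelf's underside is 362 mm.


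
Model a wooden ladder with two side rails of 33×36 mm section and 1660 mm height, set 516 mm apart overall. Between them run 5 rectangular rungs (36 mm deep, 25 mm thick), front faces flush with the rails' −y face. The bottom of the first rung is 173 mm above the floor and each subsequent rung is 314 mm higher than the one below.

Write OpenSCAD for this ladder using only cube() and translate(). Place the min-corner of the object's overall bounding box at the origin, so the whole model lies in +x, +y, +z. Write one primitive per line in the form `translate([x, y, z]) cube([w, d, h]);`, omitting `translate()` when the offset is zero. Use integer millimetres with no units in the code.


cube([33, 36, 1660]);
translate([483, 0, 0]) cube([33, 36, 1660]);
translate([33, 0, 173]) cube([450, 36, 25]);
translate([33, 0, 487]) cube([450, 36, 25]);
translate([33, 0, 801]) cube([450, 36, 25]);
translate([33, 0, 1115]) cube([450, 36, 25]);
translate([33, 0, 1429]) cube([450, 36, 25]);


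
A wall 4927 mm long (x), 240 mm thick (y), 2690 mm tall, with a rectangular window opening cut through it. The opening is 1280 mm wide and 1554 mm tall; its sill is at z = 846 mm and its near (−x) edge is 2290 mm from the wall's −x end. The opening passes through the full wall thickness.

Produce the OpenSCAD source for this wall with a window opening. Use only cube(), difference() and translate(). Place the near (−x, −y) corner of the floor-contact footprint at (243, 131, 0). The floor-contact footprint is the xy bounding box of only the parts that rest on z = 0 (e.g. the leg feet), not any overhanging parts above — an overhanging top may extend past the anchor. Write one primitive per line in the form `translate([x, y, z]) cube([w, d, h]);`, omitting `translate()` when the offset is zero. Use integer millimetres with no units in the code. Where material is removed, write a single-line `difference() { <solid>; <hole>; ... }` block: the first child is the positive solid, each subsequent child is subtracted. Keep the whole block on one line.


difference() { translate([243, 131, 0]) cube([4927, 240, 2690]); translate([2533, 131, 846]) cube([1280, 240, 1554]); }


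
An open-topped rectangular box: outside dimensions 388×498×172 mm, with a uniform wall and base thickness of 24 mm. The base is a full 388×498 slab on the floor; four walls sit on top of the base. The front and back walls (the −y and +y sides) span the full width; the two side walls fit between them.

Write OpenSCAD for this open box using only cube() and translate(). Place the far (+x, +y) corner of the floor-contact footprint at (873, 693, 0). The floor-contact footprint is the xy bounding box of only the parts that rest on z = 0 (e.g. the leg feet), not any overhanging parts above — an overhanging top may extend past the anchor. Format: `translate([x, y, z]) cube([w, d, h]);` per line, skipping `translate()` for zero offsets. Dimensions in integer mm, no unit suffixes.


translate([485, 195, 0]) cube([388, 498, 24]);
translate([485, 195, 24]) cube([388, 24, 148]);
translate([485, 669, 24]) cube([388, 24, 148]);
translate([485, 219, 24]) cube([24, 450, 148]);
translate([849, 219, 24]) cube([24, 450, 148]);


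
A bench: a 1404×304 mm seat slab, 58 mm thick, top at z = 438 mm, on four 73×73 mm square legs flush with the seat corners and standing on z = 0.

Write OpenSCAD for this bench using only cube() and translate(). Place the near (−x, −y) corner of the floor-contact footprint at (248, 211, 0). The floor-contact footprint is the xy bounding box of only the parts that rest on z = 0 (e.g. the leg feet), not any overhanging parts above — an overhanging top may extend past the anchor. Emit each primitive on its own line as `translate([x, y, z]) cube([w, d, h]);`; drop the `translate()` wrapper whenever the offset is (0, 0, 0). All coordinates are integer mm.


translate([248, 211, 380]) cube([1404, 304, 58]);
translate([248, 211, 0]) cube([73, 73, 380]);
translate([248, 442, 0]) cube([73, 73, 380]);
translate([1579, 211, 0]) cube([73, 73, 380]);
translate([1579, 442, 0]) cube([73, 73, 380]);


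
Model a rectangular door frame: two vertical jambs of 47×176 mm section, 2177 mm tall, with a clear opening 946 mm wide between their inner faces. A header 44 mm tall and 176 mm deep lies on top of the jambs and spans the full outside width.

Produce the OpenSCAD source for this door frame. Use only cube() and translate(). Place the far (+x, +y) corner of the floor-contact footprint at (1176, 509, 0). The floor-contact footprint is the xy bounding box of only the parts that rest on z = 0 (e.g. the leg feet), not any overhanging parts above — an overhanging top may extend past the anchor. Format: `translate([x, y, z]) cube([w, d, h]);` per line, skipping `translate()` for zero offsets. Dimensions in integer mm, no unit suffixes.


translate([136, 333, 0]) cube([47, 176, 2177]);
translate([1129, 333, 0]) cube([47, 176, 2177]);
translate([136, 333, 2177]) cube([1040, 176, 44]);


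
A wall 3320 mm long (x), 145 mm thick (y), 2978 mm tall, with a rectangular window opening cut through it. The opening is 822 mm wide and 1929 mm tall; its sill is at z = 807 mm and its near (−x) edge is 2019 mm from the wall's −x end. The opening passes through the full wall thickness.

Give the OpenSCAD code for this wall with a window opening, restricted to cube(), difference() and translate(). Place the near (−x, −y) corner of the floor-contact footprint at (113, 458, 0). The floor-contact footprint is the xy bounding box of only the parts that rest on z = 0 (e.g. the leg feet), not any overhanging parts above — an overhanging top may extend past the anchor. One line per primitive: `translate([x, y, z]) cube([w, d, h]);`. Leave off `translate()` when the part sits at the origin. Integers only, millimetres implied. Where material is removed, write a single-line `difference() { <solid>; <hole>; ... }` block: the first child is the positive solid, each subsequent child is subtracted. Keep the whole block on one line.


difference() { translate([113, 458, 0]) cube([3320, 145, 2978]); translate([2132, 458, 807]) cube([822, 145, 1929]); }


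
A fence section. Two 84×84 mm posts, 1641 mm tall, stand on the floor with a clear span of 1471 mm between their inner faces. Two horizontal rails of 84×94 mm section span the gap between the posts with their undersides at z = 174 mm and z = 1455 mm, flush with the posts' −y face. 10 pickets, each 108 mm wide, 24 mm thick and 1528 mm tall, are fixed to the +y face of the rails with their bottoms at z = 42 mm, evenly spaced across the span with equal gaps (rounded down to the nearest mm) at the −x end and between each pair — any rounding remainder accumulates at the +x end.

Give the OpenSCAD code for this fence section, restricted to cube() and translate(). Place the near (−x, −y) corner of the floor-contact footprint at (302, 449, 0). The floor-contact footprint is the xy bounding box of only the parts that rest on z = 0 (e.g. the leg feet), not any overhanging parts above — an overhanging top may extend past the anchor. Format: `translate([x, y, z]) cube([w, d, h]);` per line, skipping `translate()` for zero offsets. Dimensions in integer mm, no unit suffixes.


translate([302, 449, 0]) cube([84, 84, 1641]);
translate([1857, 449, 0]) cube([84, 84, 1641]);
translate([386, 449, 174]) cube([1471, 84, 94]);
translate([386, 449, 1455]) cube([1471, 84, 94]);
translate([421, 533, 42]) cube([108, 24, 1528]);
translate([564, 533, 42]) cube([108, 24, 1528]);
translate([707, 533, 42]) cube([108, 24, 1528]);
translate([850, 533, 42]) cube([108, 24, 1528]);
translate([993, 533, 42]) cube([108, 24, 1528]);
translate([1136, 533, 42]) cube([108, 24, 1528]);
translate([1279, 533, 42]) cube([108, 24, 1528]);
translate([1422, 533, 42]) cube([108, 24, 1528]);
translate([1565, 533, 42]) cube([108, 24, 1528]);
translate([1708, 533, 42]) cube([108, 24, 1528]);


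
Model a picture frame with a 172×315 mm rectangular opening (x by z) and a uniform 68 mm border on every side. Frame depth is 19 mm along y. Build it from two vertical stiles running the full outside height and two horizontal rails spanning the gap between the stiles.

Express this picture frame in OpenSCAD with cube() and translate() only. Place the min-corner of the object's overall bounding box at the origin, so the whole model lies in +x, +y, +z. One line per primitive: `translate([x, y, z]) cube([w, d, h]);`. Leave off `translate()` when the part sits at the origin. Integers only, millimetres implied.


cube([68, 19, 451]);
translate([240, 0, 0]) cube([68, 19, 451]);
translate([68, 0, 0]) cube([172, 19, 68]);
translate([68, 0, 383]) cube([172, 19, 68]);


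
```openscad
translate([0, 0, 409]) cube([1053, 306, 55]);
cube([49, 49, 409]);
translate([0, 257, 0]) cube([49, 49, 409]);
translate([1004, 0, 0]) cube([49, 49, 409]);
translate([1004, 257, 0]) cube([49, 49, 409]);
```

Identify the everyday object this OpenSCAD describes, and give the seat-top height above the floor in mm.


A bench. The seat-top height is 464 mm.

A long slab on four corner posts — a bench. The slab sits at z = 409 with thickness 55, so the top is 409 + 55 = 464 mm.
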